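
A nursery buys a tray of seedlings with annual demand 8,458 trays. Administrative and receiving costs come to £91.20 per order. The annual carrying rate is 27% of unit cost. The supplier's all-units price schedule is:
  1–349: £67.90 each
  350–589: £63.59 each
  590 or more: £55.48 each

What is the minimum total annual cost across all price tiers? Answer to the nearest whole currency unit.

Holding cost per unit per year at price C is H = 0.27·C.
Evaluate total cost at each tier's feasible EOQ or, if the EOQ is below the tier, at the tier's minimum quantity.
EOQ at £67.90 = 290.1 (feasible in tier 1): TC = 8,458×£67.90 + (8,458/290.1)×91.2 + (290.1/2)×0.27×£67.90 = £579,616.38.
EOQ at £63.59 = 299.8 < 350, so use break Q=350: TC = 8,458×£63.59 + (8,458/350.0)×91.2 + (350.0/2)×0.27×£63.59 = £543,052.76.
EOQ at £55.48 = 320.9 < 590, so use break Q=590: TC = 8,458×£55.48 + (8,458/590.0)×91.2 + (590.0/2)×0.27×£55.48 = £474,976.23.
Lowest total cost among the candidates is at Q = 590.0.

TC* ≈ £474,976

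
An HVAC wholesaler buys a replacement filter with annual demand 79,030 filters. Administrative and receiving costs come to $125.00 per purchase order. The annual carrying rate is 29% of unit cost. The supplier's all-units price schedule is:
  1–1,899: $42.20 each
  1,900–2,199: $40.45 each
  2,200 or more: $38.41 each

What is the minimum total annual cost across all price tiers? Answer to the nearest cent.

Holding cost per unit per year at price C is H = 0.29·C.
For each price level, check whether its EOQ is feasible; otherwise the best quantity at that price is the breakpoint.
EOQ at $42.20 = 1270.6 (feasible in tier 1): TC = 79,030×$42.20 + (79,030/1270.6)×125 + (1270.6/2)×0.29×$42.20 = $3,350,615.67.
EOQ at $40.45 = 1297.8 < 1900, so use break Q=1900: TC = 79,030×$40.45 + (79,030/1900.0)×125 + (1900.0/2)×0.29×$40.45 = $3,213,106.82.
EOQ at $38.41 = 1331.8 < 2200, so use break Q=2200: TC = 79,030×$38.41 + (79,030/2200.0)×125 + (2200.0/2)×0.29×$38.41 = $3,052,285.43.
Lowest total cost among the candidates is at Q = 2200.0.

TC* ≈ $3,052,285.43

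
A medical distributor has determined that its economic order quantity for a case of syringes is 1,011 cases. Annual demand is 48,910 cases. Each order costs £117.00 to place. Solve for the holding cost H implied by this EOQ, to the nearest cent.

H ≈ £11.20

Squaring Q* = √(2DS/H) gives Q*² = 2DS/H.
From Q* = √(2DS/H): H = 2DS / Q*² = 2 × 48,910 × 117 / 1,011² = 11.1972.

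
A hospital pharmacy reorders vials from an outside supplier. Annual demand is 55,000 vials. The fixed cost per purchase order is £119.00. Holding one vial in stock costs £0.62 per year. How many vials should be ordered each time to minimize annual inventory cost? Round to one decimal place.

Q* ≈ 4,594.9 vials

EOQ = √(2DS / H) = √(2 × 55,000 × 119 / 0.62).
= √(13,090,000 / 0.62) = √21,112,903.2258 ≈ 4594.878.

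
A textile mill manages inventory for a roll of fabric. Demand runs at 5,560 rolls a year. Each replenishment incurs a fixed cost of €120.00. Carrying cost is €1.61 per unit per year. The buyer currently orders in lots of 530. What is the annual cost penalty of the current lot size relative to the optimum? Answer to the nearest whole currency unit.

Extra cost ≈ €220 per year

EOQ = √(2DS/H) = √(2 × 5,560 × 120 / 1.61) ≈ 910.40.
Cost at Q* = (D/Q*)S + (Q*/2)H = √(2DSH) ≈ €1,465.74.
Cost at Q = 530: (5,560/530)×120 + (530/2)×1.61 = €1,258.87 + €426.65 = €1,685.52.
Excess = €1,685.52 − €1,465.74 = €219.78.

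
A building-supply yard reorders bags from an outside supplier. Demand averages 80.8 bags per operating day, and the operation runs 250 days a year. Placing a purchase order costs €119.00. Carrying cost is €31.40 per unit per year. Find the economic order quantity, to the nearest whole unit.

Q* ≈ 391 bags

Annual demand D = 80.8 × 250 = 20,200.
EOQ = √(2DS / H) = √(2 × 20,200 × 119 / 31.4).
= √(4,807,600 / 31.4) = √153,108.2803 ≈ 391.291.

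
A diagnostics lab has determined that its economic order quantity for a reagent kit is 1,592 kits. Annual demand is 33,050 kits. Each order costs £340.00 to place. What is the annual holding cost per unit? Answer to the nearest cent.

Invert the EOQ relation Q*² = 2DS/H.
From Q* = √(2DS/H): H = 2DS / Q*² = 2 × 33,050 × 340 / 1,592² = 8.8674.

H ≈ £8.87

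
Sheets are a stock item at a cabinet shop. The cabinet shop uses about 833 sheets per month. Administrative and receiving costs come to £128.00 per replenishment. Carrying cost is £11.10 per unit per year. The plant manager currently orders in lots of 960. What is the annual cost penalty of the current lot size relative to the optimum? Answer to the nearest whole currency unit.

Annual demand D = 833 × 12 = 9,996.
EOQ = √(2DS/H) = √(2 × 9,996 × 128 / 11.1) ≈ 480.14.
Cost at Q* = (D/Q*)S + (Q*/2)H = √(2DSH) ≈ £5,329.60.
Cost at Q = 960: (9,996/960)×128 + (960/2)×11.1 = £1,332.80 + £5,328.00 = £6,660.80.
Excess = £6,660.80 − £5,329.60 = £1,331.20.

Extra cost ≈ £1,331 per year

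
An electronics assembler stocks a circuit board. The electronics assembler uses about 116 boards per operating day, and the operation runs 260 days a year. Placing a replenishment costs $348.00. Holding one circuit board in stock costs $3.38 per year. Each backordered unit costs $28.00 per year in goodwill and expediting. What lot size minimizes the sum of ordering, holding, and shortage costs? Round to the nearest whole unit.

Q* ≈ 2,638 boards

Annual demand D = 116 × 260 = 30,160.
With planned backorders, Q* = √(2DS/H) · √((H+B)/B).
√(2DS/H) = √(2 × 30,160 × 348 / 3.38) = 2492.080.
√((H+B)/B) = √((3.38+28)/28) = 1.0586.
Q* ≈ 2638.210.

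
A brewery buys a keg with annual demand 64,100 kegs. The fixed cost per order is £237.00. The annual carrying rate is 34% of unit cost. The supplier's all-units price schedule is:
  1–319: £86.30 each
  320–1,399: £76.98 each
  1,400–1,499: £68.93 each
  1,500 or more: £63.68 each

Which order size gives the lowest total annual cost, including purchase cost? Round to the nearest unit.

Holding cost per unit per year at price C is H = 0.34·C.
Evaluate total cost at each tier's feasible EOQ or, if the EOQ is below the tier, at the tier's minimum quantity.
Tier 1 (£86.30): EOQ = 1017.6 exceeds tier's upper bound 319, so this tier is dominated.
EOQ at £76.98 = 1077.4 (feasible in tier 2): TC = 64,100×£76.98 + (64,100/1077.4)×237 + (1077.4/2)×0.34×£76.98 = £4,962,617.84.
EOQ at £68.93 = 1138.6 < 1400, so use break Q=1400: TC = 64,100×£68.93 + (64,100/1400.0)×237 + (1400.0/2)×0.34×£68.93 = £4,445,669.55.
EOQ at £63.68 = 1184.6 < 1500, so use break Q=1500: TC = 64,100×£63.68 + (64,100/1500.0)×237 + (1500.0/2)×0.34×£63.68 = £4,108,254.20.
Lowest total cost is £4,108,254.20 at Q = 1500.0.

Q* ≈ 1,500 kegs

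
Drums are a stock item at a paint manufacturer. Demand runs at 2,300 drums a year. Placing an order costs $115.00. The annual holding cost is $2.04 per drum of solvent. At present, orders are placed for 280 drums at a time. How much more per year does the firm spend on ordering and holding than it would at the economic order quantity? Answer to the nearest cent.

Extra cost ≈ $191.42 per year

EOQ = √(2DS/H) = √(2 × 2,300 × 115 / 2.04) ≈ 509.23.
Cost at Q* = (D/Q*)S + (Q*/2)H = √(2DSH) ≈ $1,038.83.
Cost at Q = 280: (2,300/280)×115 + (280/2)×2.04 = $944.64 + $285.60 = $1,230.24.
Excess = $1,230.24 − $1,038.83 = $191.42.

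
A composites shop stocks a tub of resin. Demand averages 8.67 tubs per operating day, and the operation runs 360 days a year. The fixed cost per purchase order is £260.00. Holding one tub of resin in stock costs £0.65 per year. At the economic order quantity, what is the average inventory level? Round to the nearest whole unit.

Average inventory ≈ 790 tubs

Annual demand D = 8.67 × 360 = 3,121.2.
EOQ = √(2DS/H) = √(2 × 3,121.2 × 260 / 0.65) ≈ 1580.18.
Average inventory = Q*/2 ≈ 1580.18 / 2 = 790.089.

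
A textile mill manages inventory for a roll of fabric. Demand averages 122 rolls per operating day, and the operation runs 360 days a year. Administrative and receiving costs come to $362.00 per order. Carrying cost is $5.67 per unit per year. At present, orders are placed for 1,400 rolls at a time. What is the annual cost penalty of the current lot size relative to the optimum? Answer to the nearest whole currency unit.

Annual demand D = 122 × 360 = 43,920.
EOQ = √(2DS/H) = √(2 × 43,920 × 362 / 5.67) ≈ 2368.15.
Cost at Q* = (D/Q*)S + (Q*/2)H = √(2DSH) ≈ $13,427.40.
Cost at Q = 1,400: (43,920/1,400)×362 + (1,400/2)×5.67 = $11,356.46 + $3,969.00 = $15,325.46.
Excess = $15,325.46 − $13,427.40 = $1,898.06.

Extra cost ≈ $1,898 per year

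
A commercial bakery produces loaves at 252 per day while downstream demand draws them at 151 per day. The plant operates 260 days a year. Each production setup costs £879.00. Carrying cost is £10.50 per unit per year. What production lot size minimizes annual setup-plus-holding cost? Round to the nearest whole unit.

Annual demand D = 151 × 260 = 39,260.
Production build-up factor (1 − d/p) = 1 − 151/252 = 0.4008.
Q* = √(2DS / (H(1 − d/p))) = √(2 × 39,260 × 879 / (10.5 × 0.4008)).
= √(69,019,080 / 4.2083) ≈ 4049.762.

Q* ≈ 4,050 loaves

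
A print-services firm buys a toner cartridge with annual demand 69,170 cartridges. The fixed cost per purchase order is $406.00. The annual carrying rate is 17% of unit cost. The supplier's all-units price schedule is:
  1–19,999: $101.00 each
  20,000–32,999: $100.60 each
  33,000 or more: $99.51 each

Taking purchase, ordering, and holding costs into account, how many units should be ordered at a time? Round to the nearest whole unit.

Holding cost per unit per year at price C is H = 0.17·C.
Candidates are each tier's EOQ (if it falls in that tier) and each price-break quantity.
EOQ at $101.00 = 1808.6 (feasible in tier 1): TC = 69,170×$101.00 + (69,170/1808.6)×406 + (1808.6/2)×0.17×$101.00 = $7,017,224.32.
EOQ at $100.60 = 1812.2 < 20000, so use break Q=20000: TC = 69,170×$100.60 + (69,170/20000.0)×406 + (20000.0/2)×0.17×$100.60 = $7,130,926.15.
EOQ at $99.51 = 1822.1 < 33000, so use break Q=33000: TC = 69,170×$99.51 + (69,170/33000.0)×406 + (33000.0/2)×0.17×$99.51 = $7,163,083.25.
Lowest total cost is $7,017,224.32 at Q = 1808.6.

Q* ≈ 1,809 cartridges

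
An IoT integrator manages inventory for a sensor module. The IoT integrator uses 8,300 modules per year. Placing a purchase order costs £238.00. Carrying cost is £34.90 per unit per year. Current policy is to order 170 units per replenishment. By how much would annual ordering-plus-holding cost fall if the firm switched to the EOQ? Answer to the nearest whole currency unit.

EOQ = √(2DS/H) = √(2 × 8,300 × 238 / 34.9) ≈ 336.46.
Cost at Q* = (D/Q*)S + (Q*/2)H = √(2DSH) ≈ £11,742.36.
Cost at Q = 170: (8,300/170)×238 + (170/2)×34.9 = £11,620.00 + £2,966.50 = £14,586.50.
Excess = £14,586.50 − £11,742.36 = £2,844.14.

Extra cost ≈ £2,844 per year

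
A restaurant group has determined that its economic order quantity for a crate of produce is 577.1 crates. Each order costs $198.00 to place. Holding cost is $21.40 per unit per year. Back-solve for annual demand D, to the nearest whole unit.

D ≈ 17,998 crates per year

The basic EOQ model gives Q* = √(2DS/H); rearrange for the unknown.
From Q* = √(2DS/H): D = Q*²H / (2S) = 577.1² × 21.4 / (2 × 198) = 17997.854.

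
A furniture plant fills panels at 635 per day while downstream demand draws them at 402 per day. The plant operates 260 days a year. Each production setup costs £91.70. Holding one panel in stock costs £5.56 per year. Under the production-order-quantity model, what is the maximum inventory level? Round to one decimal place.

Annual demand D = 402 × 260 = 104,520.
Production build-up factor (1 − d/p) = 1 − 402/635 = 0.3669.
Q* = √(2DS / (H(1 − d/p))) = √(2 × 104,520 × 91.7 / (5.56 × 0.3669)).
= √(19,168,968 / 2.0401) ≈ 3065.285.
Maximum inventory = Q*(1 − d/p) = 3065.285 × 0.3669 ≈ 1124.742.

I_max ≈ 1,124.7 panels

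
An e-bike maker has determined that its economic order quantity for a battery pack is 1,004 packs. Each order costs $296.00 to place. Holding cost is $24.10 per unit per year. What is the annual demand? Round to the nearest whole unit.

Invert the EOQ relation Q*² = 2DS/H.
From Q* = √(2DS/H): D = Q*²H / (2S) = 1,004² × 24.1 / (2 × 296) = 41035.786.

D ≈ 41,036 packs per year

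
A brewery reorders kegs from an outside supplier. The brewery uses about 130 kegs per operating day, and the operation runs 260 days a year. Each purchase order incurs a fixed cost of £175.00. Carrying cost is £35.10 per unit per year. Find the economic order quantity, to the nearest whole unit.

Annual demand D = 130 × 260 = 33,800.
EOQ = √(2DS / H) = √(2 × 33,800 × 175 / 35.1).
= √(11,830,000 / 35.1) = √337,037.037 ≈ 580.549.

Q* ≈ 581 kegs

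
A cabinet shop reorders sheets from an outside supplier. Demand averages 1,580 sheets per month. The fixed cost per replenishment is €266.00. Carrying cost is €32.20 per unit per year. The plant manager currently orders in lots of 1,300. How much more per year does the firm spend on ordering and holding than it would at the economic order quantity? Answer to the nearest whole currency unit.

Extra cost ≈ €6,788 per year

Annual demand D = 1,580 × 12 = 18,960.
EOQ = √(2DS/H) = √(2 × 18,960 × 266 / 32.2) ≈ 559.69.
Cost at Q* = (D/Q*)S + (Q*/2)H = √(2DSH) ≈ €18,022.00.
Cost at Q = 1,300: (18,960/1,300)×266 + (1,300/2)×32.2 = €3,879.51 + €20,930.00 = €24,809.51.
Excess = €24,809.51 − €18,022.00 = €6,787.51.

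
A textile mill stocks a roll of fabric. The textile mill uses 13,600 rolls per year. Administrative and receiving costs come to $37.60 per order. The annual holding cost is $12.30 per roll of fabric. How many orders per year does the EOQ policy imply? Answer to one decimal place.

The optimal lot size = √(2DS/H) = √(2 × 13,600 × 37.6 / 12.3) ≈ 288.35.
Orders per year = D / Q* = 13,600 / 288.35 ≈ 47.164.

N ≈ 47.2 orders per year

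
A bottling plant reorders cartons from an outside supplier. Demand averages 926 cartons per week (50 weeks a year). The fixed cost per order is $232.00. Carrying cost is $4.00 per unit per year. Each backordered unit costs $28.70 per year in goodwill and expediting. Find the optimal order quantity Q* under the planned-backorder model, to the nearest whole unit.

Annual demand D = 926 × 50 = 46,300.
With planned backorders, Q* = √(2DS/H) · √((H+B)/B).
√(2DS/H) = √(2 × 46,300 × 232 / 4) = 2317.499.
√((H+B)/B) = √((4+28.7)/28.7) = 1.0674.
Q* ≈ 2473.731.

Q* ≈ 2,474 cartons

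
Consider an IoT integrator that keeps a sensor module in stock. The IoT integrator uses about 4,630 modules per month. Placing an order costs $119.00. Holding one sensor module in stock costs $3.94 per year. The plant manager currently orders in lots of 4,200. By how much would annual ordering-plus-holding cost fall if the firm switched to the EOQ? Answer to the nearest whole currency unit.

Extra cost ≈ $2,630 per year

Annual demand D = 4,630 × 12 = 55,560.
EOQ = √(2DS/H) = √(2 × 55,560 × 119 / 3.94) ≈ 1831.98.
Cost at Q* = (D/Q*)S + (Q*/2)H = √(2DSH) ≈ $7,218.01.
Cost at Q = 4,200: (55,560/4,200)×119 + (4,200/2)×3.94 = $1,574.20 + $8,274.00 = $9,848.20.
Excess = $9,848.20 − $7,218.01 = $2,630.19.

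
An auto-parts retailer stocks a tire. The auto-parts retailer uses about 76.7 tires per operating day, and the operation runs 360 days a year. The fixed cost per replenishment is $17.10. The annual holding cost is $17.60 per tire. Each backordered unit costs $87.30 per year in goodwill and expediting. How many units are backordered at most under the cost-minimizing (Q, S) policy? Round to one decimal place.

Annual demand D = 76.7 × 360 = 27,612.
With planned backorders, Q* = √(2DS/H) · √((H+B)/B).
√(2DS/H) = √(2 × 27,612 × 17.1 / 17.6) = 231.636.
√((H+B)/B) = √((17.6+87.3)/87.3) = 1.0962.
Q* ≈ 253.914.
S* = Q* · H/(H+B) = 253.914 × 17.6/104.9 ≈ 42.601.

S* ≈ 42.6 tires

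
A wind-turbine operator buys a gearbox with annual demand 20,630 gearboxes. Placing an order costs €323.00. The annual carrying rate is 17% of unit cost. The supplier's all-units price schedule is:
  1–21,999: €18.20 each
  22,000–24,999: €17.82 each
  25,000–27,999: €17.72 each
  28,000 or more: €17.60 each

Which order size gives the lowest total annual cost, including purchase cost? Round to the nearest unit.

Holding cost per unit per year at price C is H = 0.17·C.
Evaluate total cost at each tier's feasible EOQ or, if the EOQ is below the tier, at the tier's minimum quantity.
EOQ at €18.20 = 2075.4 (feasible in tier 1): TC = 20,630×€18.20 + (20,630/2075.4)×323 + (2075.4/2)×0.17×€18.20 = €381,887.35.
EOQ at €17.82 = 2097.4 < 22000, so use break Q=22000: TC = 20,630×€17.82 + (20,630/22000.0)×323 + (22000.0/2)×0.17×€17.82 = €401,252.89.
EOQ at €17.72 = 2103.3 < 25000, so use break Q=25000: TC = 20,630×€17.72 + (20,630/25000.0)×323 + (25000.0/2)×0.17×€17.72 = €403,485.14.
EOQ at €17.60 = 2110.5 < 28000, so use break Q=28000: TC = 20,630×€17.60 + (20,630/28000.0)×323 + (28000.0/2)×0.17×€17.60 = €405,213.98.
Lowest total cost is €381,887.35 at Q = 2075.4.

Q* ≈ 2,075 gearboxes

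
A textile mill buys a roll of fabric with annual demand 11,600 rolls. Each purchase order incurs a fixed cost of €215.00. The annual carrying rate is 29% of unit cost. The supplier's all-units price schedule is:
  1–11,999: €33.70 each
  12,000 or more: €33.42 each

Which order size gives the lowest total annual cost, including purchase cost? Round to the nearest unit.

Holding cost per unit per year at price C is H = 0.29·C.
Evaluate total cost at each tier's feasible EOQ or, if the EOQ is below the tier, at the tier's minimum quantity.
EOQ at €33.70 = 714.4 (feasible in tier 1): TC = 11,600×€33.70 + (11,600/714.4)×215 + (714.4/2)×0.29×€33.70 = €397,901.96.
EOQ at €33.42 = 717.4 < 12000, so use break Q=12000: TC = 11,600×€33.42 + (11,600/12000.0)×215 + (12000.0/2)×0.29×€33.42 = €446,030.63.
Lowest total cost is €397,901.96 at Q = 714.4.

Q* ≈ 714 rolls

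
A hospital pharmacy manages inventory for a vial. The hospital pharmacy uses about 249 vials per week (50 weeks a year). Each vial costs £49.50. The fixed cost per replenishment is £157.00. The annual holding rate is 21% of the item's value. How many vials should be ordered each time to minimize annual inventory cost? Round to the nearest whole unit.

Annual demand D = 249 × 50 = 12,450.
Holding cost H = 0.21 × £49.50 = £10.3950 per unit per year.
EOQ = √(2DS / H) = √(2 × 12,450 × 157 / 10.395).
= √(3,909,300 / 10.395) = √376,075.0361 ≈ 613.250.

Q* ≈ 613 vials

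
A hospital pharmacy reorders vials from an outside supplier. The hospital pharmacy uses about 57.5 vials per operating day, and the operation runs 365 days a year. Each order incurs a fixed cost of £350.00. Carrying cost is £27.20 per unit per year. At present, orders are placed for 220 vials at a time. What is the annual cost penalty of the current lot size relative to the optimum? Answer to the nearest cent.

Extra cost ≈ £16,391.16 per year

Annual demand D = 57.5 × 365 = 20,987.5.
EOQ = √(2DS/H) = √(2 × 20,987.5 × 350 / 27.2) ≈ 734.93.
Cost at Q* = (D/Q*)S + (Q*/2)H = √(2DSH) ≈ £19,990.05.
Cost at Q = 220: (20,987.5/220)×350 + (220/2)×27.2 = £33,389.20 + £2,992.00 = £36,381.20.
Excess = £36,381.20 − £19,990.05 = £16,391.16.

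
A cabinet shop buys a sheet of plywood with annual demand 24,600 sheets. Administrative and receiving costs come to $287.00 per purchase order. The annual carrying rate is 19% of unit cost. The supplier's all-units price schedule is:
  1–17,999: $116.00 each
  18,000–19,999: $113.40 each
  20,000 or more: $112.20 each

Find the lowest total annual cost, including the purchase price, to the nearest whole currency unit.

Holding cost per unit per year at price C is H = 0.19·C.
Evaluate total cost at each tier's feasible EOQ or, if the EOQ is below the tier, at the tier's minimum quantity.
EOQ at $116.00 = 800.4 (feasible in tier 1): TC = 24,600×$116.00 + (24,600/800.4)×287 + (800.4/2)×0.19×$116.00 = $2,871,241.25.
EOQ at $113.40 = 809.5 < 18000, so use break Q=18000: TC = 24,600×$113.40 + (24,600/18000.0)×287 + (18000.0/2)×0.19×$113.40 = $2,983,946.23.
EOQ at $112.20 = 813.9 < 20000, so use break Q=20000: TC = 24,600×$112.20 + (24,600/20000.0)×287 + (20000.0/2)×0.19×$112.20 = $2,973,653.01.
Lowest total cost among the candidates is at Q = 800.4.

TC* ≈ $2,871,241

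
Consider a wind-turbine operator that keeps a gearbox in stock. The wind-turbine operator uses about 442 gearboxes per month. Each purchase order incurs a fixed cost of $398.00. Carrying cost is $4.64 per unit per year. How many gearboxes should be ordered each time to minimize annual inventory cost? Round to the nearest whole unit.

Q* ≈ 954 gearboxes

Annual demand D = 442 × 12 = 5,304.
EOQ = √(2DS / H) = √(2 × 5,304 × 398 / 4.64).
= √(4,221,984 / 4.64) = √909,910.3448 ≈ 953.892.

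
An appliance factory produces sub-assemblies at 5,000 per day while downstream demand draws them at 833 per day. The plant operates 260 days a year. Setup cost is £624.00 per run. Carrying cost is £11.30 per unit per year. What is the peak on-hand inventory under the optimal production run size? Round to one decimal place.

I_max ≈ 4,464.8 sub-assemblies

Annual demand D = 833 × 260 = 216,580.
Production build-up factor (1 − d/p) = 1 − 833/5,000 = 0.8334.
Q* = √(2DS / (H(1 − d/p))) = √(2 × 216,580 × 624 / (11.3 × 0.8334)).
= √(270,291,840 / 9.4174) ≈ 5357.356.
Maximum inventory = Q*(1 − d/p) = 5357.356 × 0.8334 ≈ 4464.820.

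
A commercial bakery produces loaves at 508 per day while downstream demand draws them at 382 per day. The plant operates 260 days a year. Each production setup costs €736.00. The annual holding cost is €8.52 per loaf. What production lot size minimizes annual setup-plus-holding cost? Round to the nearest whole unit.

Annual demand D = 382 × 260 = 99,320.
Production build-up factor (1 − d/p) = 1 − 382/508 = 0.2480.
Q* = √(2DS / (H(1 − d/p))) = √(2 × 99,320 × 736 / (8.52 × 0.2480)).
= √(146,199,040 / 2.1132) ≈ 8317.619.

Q* ≈ 8,318 loaves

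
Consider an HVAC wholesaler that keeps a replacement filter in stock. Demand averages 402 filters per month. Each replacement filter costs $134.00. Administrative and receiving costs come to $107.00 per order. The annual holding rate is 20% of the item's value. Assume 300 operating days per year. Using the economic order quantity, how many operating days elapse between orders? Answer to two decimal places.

Annual demand D = 402 × 12 = 4,824.
Holding cost H = 0.20 × $134.00 = $26.8000 per unit per year.
The optimal lot size = √(2DS/H) = √(2 × 4,824 × 107 / 26.8) ≈ 196.27.
Cycle time = Q*/D × 300 = 196.27 / 4,824 × 300 ≈ 12.206 days.

T ≈ 12.21 days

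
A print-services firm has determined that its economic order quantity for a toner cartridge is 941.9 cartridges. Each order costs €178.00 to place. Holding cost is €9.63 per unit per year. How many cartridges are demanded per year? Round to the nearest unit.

The basic EOQ model gives Q* = √(2DS/H); rearrange for the unknown.
From Q* = √(2DS/H): D = Q*²H / (2S) = 941.9² × 9.63 / (2 × 178) = 23998.599.

D ≈ 23,999 cartridges per year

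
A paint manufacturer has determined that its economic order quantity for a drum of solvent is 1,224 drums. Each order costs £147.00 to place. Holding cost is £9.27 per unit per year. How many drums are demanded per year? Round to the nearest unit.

D ≈ 47,238 drums per year

The basic EOQ model gives Q* = √(2DS/H); rearrange for the unknown.
From Q* = √(2DS/H): D = Q*²H / (2S) = 1,224² × 9.27 / (2 × 147) = 47238.407.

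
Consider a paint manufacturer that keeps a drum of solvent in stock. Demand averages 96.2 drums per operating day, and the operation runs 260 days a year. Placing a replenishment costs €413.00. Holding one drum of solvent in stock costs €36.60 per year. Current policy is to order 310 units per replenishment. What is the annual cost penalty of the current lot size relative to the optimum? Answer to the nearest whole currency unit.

Extra cost ≈ €11,497 per year

Annual demand D = 96.2 × 260 = 25,012.
EOQ = √(2DS/H) = √(2 × 25,012 × 413 / 36.6) ≈ 751.32.
Cost at Q* = (D/Q*)S + (Q*/2)H = √(2DSH) ≈ €27,498.23.
Cost at Q = 310: (25,012/310)×413 + (310/2)×36.6 = €33,322.44 + €5,673.00 = €38,995.44.
Excess = €38,995.44 − €27,498.23 = €11,497.21.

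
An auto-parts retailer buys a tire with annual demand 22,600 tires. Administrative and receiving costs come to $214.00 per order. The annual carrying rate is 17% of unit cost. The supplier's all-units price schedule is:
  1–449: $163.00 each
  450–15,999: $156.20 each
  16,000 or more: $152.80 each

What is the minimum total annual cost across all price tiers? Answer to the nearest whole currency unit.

Holding cost per unit per year at price C is H = 0.17·C.
Evaluate total cost at each tier's feasible EOQ or, if the EOQ is below the tier, at the tier's minimum quantity.
Tier 1 ($163.00): EOQ = 590.8 exceeds tier's upper bound 449, so this tier is dominated.
EOQ at $156.20 = 603.5 (feasible in tier 2): TC = 22,600×$156.20 + (22,600/603.5)×214 + (603.5/2)×0.17×$156.20 = $3,546,146.59.
EOQ at $152.80 = 610.2 < 16000, so use break Q=16000: TC = 22,600×$152.80 + (22,600/16000.0)×214 + (16000.0/2)×0.17×$152.80 = $3,661,390.28.
Lowest total cost among the candidates is at Q = 603.5.

TC* ≈ $3,546,147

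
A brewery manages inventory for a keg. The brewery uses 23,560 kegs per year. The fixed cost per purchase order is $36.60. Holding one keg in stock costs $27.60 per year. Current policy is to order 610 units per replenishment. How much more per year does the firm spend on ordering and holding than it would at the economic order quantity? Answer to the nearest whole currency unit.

Extra cost ≈ $2,932 per year

EOQ = √(2DS/H) = √(2 × 23,560 × 36.6 / 27.6) ≈ 249.97.
Cost at Q* = (D/Q*)S + (Q*/2)H = √(2DSH) ≈ $6,899.18.
Cost at Q = 610: (23,560/610)×36.6 + (610/2)×27.6 = $1,413.60 + $8,418.00 = $9,831.60.
Excess = $9,831.60 − $6,899.18 = $2,932.42.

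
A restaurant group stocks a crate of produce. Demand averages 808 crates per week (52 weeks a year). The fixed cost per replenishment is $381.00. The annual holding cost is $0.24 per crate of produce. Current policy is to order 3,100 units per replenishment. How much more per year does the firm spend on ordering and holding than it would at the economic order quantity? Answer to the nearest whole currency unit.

Extra cost ≈ $2,764 per year

Annual demand D = 808 × 52 = 42,016.
EOQ = √(2DS/H) = √(2 × 42,016 × 381 / 0.24) ≈ 11549.93.
Cost at Q* = (D/Q*)S + (Q*/2)H = √(2DSH) ≈ $2,771.98.
Cost at Q = 3,100: (42,016/3,100)×381 + (3,100/2)×0.24 = $5,163.90 + $372.00 = $5,535.90.
Excess = $5,535.90 − $2,771.98 = $2,763.92.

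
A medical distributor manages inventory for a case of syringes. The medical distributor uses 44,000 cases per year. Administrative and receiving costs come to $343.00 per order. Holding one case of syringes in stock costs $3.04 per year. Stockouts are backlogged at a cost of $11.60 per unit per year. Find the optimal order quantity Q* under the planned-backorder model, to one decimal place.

With planned backorders, Q* = √(2DS/H) · √((H+B)/B).
√(2DS/H) = √(2 × 44,000 × 343 / 3.04) = 3151.023.
√((H+B)/B) = √((3.04+11.6)/11.6) = 1.1234.
Q* ≈ 3539.918.

Q* ≈ 3,539.9 cases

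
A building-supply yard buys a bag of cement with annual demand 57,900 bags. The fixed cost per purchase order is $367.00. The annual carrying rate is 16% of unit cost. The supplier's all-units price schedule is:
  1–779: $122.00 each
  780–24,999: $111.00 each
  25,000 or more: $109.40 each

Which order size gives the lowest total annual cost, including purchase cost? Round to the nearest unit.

Holding cost per unit per year at price C is H = 0.16·C.
Candidates are each tier's EOQ (if it falls in that tier) and each price-break quantity.
Tier 1 ($122.00): EOQ = 1475.5 exceeds tier's upper bound 779, so this tier is dominated.
EOQ at $111.00 = 1546.9 (feasible in tier 2): TC = 57,900×$111.00 + (57,900/1546.9)×367 + (1546.9/2)×0.16×$111.00 = $6,454,373.17.
EOQ at $109.40 = 1558.2 < 25000, so use break Q=25000: TC = 57,900×$109.40 + (57,900/25000.0)×367 + (25000.0/2)×0.16×$109.40 = $6,553,909.97.
Lowest total cost is $6,454,373.17 at Q = 1546.9.

Q* ≈ 1,547 bags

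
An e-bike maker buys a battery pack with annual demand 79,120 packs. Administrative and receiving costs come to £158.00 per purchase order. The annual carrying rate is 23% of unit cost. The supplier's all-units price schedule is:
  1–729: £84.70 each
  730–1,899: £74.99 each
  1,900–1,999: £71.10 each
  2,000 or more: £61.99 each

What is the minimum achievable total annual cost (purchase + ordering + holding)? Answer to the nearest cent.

Holding cost per unit per year at price C is H = 0.23·C.
Evaluate total cost at each tier's feasible EOQ or, if the EOQ is below the tier, at the tier's minimum quantity.
Tier 1 (£84.70): EOQ = 1132.9 exceeds tier's upper bound 729, so this tier is dominated.
EOQ at £74.99 = 1204.0 (feasible in tier 2): TC = 79,120×£74.99 + (79,120/1204.0)×158 + (1204.0/2)×0.23×£74.99 = £5,953,974.77.
EOQ at £71.10 = 1236.5 < 1900, so use break Q=1900: TC = 79,120×£71.10 + (79,120/1900.0)×158 + (1900.0/2)×0.23×£71.10 = £5,647,546.80.
EOQ at £61.99 = 1324.2 < 2000, so use break Q=2000: TC = 79,120×£61.99 + (79,120/2000.0)×158 + (2000.0/2)×0.23×£61.99 = £4,925,156.98.
Lowest total cost among the candidates is at Q = 2000.0.

TC* ≈ £4,925,156.98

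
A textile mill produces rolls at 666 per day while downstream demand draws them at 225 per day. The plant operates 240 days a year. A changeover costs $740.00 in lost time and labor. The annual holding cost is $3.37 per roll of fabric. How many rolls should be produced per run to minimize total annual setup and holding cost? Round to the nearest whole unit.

Q* ≈ 5,985 rolls

Annual demand D = 225 × 240 = 54,000.
Production build-up factor (1 − d/p) = 1 − 225/666 = 0.6622.
Q* = √(2DS / (H(1 − d/p))) = √(2 × 54,000 × 740 / (3.37 × 0.6622)).
= √(79,920,000 / 2.2315) ≈ 5984.538.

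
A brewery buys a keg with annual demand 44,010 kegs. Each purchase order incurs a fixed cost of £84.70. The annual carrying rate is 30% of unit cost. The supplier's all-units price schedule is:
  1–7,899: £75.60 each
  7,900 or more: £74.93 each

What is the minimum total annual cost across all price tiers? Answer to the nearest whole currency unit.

TC* ≈ £3,340,159

Holding cost per unit per year at price C is H = 0.30·C.
Candidates are each tier's EOQ (if it falls in that tier) and each price-break quantity.
EOQ at £75.60 = 573.3 (feasible in tier 1): TC = 44,010×£75.60 + (44,010/573.3)×84.7 + (573.3/2)×0.30×£75.60 = £3,340,159.31.
EOQ at £74.93 = 575.9 < 7900, so use break Q=7900: TC = 44,010×£74.93 + (44,010/7900.0)×84.7 + (7900.0/2)×0.30×£74.93 = £3,386,933.20.
Lowest total cost among the candidates is at Q = 573.3.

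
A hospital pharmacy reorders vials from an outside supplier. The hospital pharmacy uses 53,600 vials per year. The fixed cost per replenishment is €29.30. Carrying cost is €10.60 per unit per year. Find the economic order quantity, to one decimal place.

Q* ≈ 544.4 vials

EOQ = √(2DS / H) = √(2 × 53,600 × 29.3 / 10.6).
= √(3,140,960 / 10.6) = √296,316.9811 ≈ 544.350.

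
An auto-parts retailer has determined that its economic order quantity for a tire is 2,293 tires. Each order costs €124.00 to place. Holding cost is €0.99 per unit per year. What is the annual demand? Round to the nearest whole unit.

Squaring Q* = √(2DS/H) gives Q*² = 2DS/H.
From Q* = √(2DS/H): D = Q*²H / (2S) = 2,293² × 0.99 / (2 × 124) = 20988.994.

D ≈ 20,989 tires per year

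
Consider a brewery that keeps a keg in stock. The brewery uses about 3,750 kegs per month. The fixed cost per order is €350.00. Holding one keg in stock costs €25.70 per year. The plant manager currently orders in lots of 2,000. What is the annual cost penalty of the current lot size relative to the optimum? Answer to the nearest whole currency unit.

Annual demand D = 3,750 × 12 = 45,000.
EOQ = √(2DS/H) = √(2 × 45,000 × 350 / 25.7) ≈ 1107.10.
Cost at Q* = (D/Q*)S + (Q*/2)H = √(2DSH) ≈ €28,452.59.
Cost at Q = 2,000: (45,000/2,000)×350 + (2,000/2)×25.7 = €7,875.00 + €25,700.00 = €33,575.00.
Excess = €33,575.00 − €28,452.59 = €5,122.41.

Extra cost ≈ €5,122 per year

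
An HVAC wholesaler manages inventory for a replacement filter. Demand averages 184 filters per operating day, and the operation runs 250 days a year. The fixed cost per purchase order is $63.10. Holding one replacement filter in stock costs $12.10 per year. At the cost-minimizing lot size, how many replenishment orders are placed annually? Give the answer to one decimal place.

N ≈ 66.4 orders per year

Annual demand D = 184 × 250 = 46,000.
Q* = √(2DS/H) = √(2 × 46,000 × 63.1 / 12.1) ≈ 692.65.
Orders per year = D / Q* = 46,000 / 692.65 ≈ 66.411.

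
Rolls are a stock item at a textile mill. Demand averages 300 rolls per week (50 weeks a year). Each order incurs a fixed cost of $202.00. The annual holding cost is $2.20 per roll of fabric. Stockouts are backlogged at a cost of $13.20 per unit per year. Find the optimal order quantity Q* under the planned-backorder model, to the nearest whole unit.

Q* ≈ 1,793 rolls

Annual demand D = 300 × 50 = 15,000.
With planned backorders, Q* = √(2DS/H) · √((H+B)/B).
√(2DS/H) = √(2 × 15,000 × 202 / 2.2) = 1659.682.
√((H+B)/B) = √((2.2+13.2)/13.2) = 1.0801.
Q* ≈ 1792.662.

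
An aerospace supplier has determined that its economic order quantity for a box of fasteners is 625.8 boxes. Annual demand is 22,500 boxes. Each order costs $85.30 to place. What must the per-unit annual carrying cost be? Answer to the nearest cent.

H ≈ $9.80

The basic EOQ model gives Q* = √(2DS/H); rearrange for the unknown.
From Q* = √(2DS/H): H = 2DS / Q*² = 2 × 22,500 × 85.3 / 625.8² = 9.8015.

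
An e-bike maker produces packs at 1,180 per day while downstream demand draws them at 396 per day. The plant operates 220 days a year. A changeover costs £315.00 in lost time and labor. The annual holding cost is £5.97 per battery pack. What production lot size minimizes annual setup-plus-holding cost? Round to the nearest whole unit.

Annual demand D = 396 × 220 = 87,120.
Production build-up factor (1 − d/p) = 1 − 396/1,180 = 0.6644.
Q* = √(2DS / (H(1 − d/p))) = √(2 × 87,120 × 315 / (5.97 × 0.6644)).
= √(54,885,600 / 3.9665) ≈ 3719.846.

Q* ≈ 3,720 packs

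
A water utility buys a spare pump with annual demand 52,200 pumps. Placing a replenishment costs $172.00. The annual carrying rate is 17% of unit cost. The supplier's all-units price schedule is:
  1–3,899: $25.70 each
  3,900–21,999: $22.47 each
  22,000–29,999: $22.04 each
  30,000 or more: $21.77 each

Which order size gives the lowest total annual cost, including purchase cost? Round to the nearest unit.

Holding cost per unit per year at price C is H = 0.17·C.
For each price level, check whether its EOQ is feasible; otherwise the best quantity at that price is the breakpoint.
EOQ at $25.70 = 2027.3 (feasible in tier 1): TC = 52,200×$25.70 + (52,200/2027.3)×172 + (2027.3/2)×0.17×$25.70 = $1,350,397.38.
EOQ at $22.47 = 2168.1 < 3900, so use break Q=3900: TC = 52,200×$22.47 + (52,200/3900.0)×172 + (3900.0/2)×0.17×$22.47 = $1,182,684.96.
EOQ at $22.04 = 2189.2 < 22000, so use break Q=22000: TC = 52,200×$22.04 + (52,200/22000.0)×172 + (22000.0/2)×0.17×$22.04 = $1,192,110.91.
EOQ at $21.77 = 2202.7 < 30000, so use break Q=30000: TC = 52,200×$21.77 + (52,200/30000.0)×172 + (30000.0/2)×0.17×$21.77 = $1,192,206.78.
Lowest total cost is $1,182,684.96 at Q = 3900.0.

Q* ≈ 3,900 pumps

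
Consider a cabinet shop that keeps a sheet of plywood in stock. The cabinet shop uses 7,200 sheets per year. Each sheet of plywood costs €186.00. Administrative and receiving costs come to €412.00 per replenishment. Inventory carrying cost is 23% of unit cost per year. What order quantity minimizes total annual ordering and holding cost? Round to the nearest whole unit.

Holding cost H = 0.23 × €186.00 = €42.7800 per unit per year.
EOQ = √(2DS / H) = √(2 × 7,200 × 412 / 42.78).
= √(5,932,800 / 42.78) = √138,681.6269 ≈ 372.400.

Q* ≈ 372 sheets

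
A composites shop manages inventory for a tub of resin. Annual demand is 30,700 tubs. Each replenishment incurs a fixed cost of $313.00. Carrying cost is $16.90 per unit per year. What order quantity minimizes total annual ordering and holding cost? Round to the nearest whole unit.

EOQ = √(2DS / H) = √(2 × 30,700 × 313 / 16.9).
= √(19,218,200 / 16.9) = √1,137,171.5976 ≈ 1066.382.

Q* ≈ 1,066 tubs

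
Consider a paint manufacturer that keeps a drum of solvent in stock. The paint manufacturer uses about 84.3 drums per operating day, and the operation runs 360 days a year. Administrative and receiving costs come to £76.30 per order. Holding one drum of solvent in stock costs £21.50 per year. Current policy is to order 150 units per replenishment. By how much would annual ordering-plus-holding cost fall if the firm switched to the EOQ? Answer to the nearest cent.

Annual demand D = 84.3 × 360 = 30,348.
EOQ = √(2DS/H) = √(2 × 30,348 × 76.3 / 21.5) ≈ 464.11.
Cost at Q* = (D/Q*)S + (Q*/2)H = √(2DSH) ≈ £9,978.41.
Cost at Q = 150: (30,348/150)×76.3 + (150/2)×21.5 = £15,437.02 + £1,612.50 = £17,049.52.
Excess = £17,049.52 − £9,978.41 = £7,071.10.

Extra cost ≈ £7,071.10 per year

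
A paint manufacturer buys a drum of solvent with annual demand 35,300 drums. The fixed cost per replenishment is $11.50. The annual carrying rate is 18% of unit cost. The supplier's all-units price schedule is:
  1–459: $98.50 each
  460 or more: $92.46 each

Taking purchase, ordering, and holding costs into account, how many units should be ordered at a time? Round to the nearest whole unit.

Holding cost per unit per year at price C is H = 0.18·C.
For each price level, check whether its EOQ is feasible; otherwise the best quantity at that price is the breakpoint.
EOQ at $98.50 = 214.0 (feasible in tier 1): TC = 35,300×$98.50 + (35,300/214.0)×11.5 + (214.0/2)×0.18×$98.50 = $3,480,844.07.
EOQ at $92.46 = 220.9 < 460, so use break Q=460: TC = 35,300×$92.46 + (35,300/460.0)×11.5 + (460.0/2)×0.18×$92.46 = $3,268,548.34.
Lowest total cost is $3,268,548.34 at Q = 460.0.

Q* ≈ 460 drums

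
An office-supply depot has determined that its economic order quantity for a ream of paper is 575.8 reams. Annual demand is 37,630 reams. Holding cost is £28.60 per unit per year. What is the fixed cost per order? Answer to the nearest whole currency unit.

Invert the EOQ relation Q*² = 2DS/H.
From Q* = √(2DS/H): S = Q*²H / (2D) = 575.8² × 28.6 / (2 × 37,630) = 125.9926.

S ≈ £126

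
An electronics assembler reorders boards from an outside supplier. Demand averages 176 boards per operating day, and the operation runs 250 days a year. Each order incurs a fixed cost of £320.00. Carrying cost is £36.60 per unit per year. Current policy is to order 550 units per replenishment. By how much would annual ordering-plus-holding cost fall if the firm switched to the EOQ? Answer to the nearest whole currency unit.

Annual demand D = 176 × 250 = 44,000.
EOQ = √(2DS/H) = √(2 × 44,000 × 320 / 36.6) ≈ 877.15.
Cost at Q* = (D/Q*)S + (Q*/2)H = √(2DSH) ≈ £32,103.83.
Cost at Q = 550: (44,000/550)×320 + (550/2)×36.6 = £25,600.00 + £10,065.00 = £35,665.00.
Excess = £35,665.00 − £32,103.83 = £3,561.17.

Extra cost ≈ £3,561 per year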